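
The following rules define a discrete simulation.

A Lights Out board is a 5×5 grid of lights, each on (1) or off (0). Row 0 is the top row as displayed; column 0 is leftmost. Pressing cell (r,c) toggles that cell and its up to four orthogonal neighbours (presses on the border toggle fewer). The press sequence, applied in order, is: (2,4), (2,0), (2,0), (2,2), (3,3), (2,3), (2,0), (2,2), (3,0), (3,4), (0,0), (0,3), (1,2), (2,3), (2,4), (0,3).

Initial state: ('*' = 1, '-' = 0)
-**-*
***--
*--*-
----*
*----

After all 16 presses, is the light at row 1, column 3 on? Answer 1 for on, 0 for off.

1

step 0: -**-*
***--
*--*-
----*
*----
step 1: -**-*
***-*
*---*
-----
*----
step 2: -**-*
-**-*
-*--*
*----
*----
step 3: -**-*
***-*
*---*
-----
*----
step 4: -**-*
**--*
*****
--*--
*----
step 5: -**-*
**--*
***-*
---**
*--*-
step 6: -**-*
**-**
**-*-
----*
*--*-
step 7: -**-*
-*-**
---*-
*---*
*--*-
step 8: -**-*
-****
-**--
*-*-*
*--*-
step 9: -**-*
-****
***--
-**-*
---*-
step 10: -**-*
-****
***-*
-***-
---**
step 11: *-*-*
*****
***-*
-***-
---**
step 12: *--*-
***-*
***-*
-***-
---**
step 13: *-**-
*--**
**--*
-***-
---**
step 14: *-**-
*---*
****-
-**--
---**
step 15: *-**-
*----
***-*
-**-*
---**
step 16: *---*
*--*-
***-*
-**-*
---**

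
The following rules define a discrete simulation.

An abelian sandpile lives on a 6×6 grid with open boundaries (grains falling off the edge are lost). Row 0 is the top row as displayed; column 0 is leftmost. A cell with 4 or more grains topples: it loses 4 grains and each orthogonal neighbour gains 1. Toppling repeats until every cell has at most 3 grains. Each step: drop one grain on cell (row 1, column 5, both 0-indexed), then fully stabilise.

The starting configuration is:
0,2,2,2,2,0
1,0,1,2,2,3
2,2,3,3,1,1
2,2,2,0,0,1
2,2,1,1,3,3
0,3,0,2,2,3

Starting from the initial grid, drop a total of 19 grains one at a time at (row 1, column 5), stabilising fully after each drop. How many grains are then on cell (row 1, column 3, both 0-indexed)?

2

step 0: 0,2,2,2,2,0
1,0,1,2,2,3
2,2,3,3,1,1
2,2,2,0,0,1
2,2,1,1,3,3
0,3,0,2,2,3
step 1: 0,2,2,2,2,1
1,0,1,2,3,0
2,2,3,3,1,2
2,2,2,0,0,1
2,2,1,1,3,3
0,3,0,2,2,3
step 2: 0,2,2,2,2,1
1,0,1,2,3,1
2,2,3,3,1,2
2,2,2,0,0,1
2,2,1,1,3,3
0,3,0,2,2,3
step 3: 0,2,2,2,2,1
1,0,1,2,3,2
2,2,3,3,1,2
2,2,2,0,0,1
2,2,1,1,3,3
0,3,0,2,2,3
step 4: 0,2,2,2,2,1
1,0,1,2,3,3
2,2,3,3,1,2
2,2,2,0,0,1
2,2,1,1,3,3
0,3,0,2,2,3
step 5: 0,2,2,2,3,2
1,0,1,3,0,1
2,2,3,3,2,3
2,2,2,0,0,1
2,2,1,1,3,3
0,3,0,2,2,3
step 6: 0,2,2,2,3,2
1,0,1,3,0,2
2,2,3,3,2,3
2,2,2,0,0,1
2,2,1,1,3,3
0,3,0,2,2,3
step 7: 0,2,2,2,3,2
1,0,1,3,0,3
2,2,3,3,2,3
2,2,2,0,0,1
2,2,1,1,3,3
0,3,0,2,2,3
step 8: 0,2,2,2,3,3
1,0,1,3,1,1
2,2,3,3,3,0
2,2,2,0,0,2
2,2,1,1,3,3
0,3,0,2,2,3
step 9: 0,2,2,2,3,3
1,0,1,3,1,2
2,2,3,3,3,0
2,2,2,0,0,2
2,2,1,1,3,3
0,3,0,2,2,3
step 10: 0,2,2,2,3,3
1,0,1,3,1,3
2,2,3,3,3,0
2,2,2,0,0,2
2,2,1,1,3,3
0,3,0,2,2,3
step 11: 0,2,2,3,0,1
1,0,1,3,3,1
2,2,3,3,3,1
2,2,2,0,0,2
2,2,1,1,3,3
0,3,0,2,2,3
step 12: 0,2,2,3,0,1
1,0,1,3,3,2
2,2,3,3,3,1
2,2,2,0,0,2
2,2,1,1,3,3
0,3,0,2,2,3
step 13: 0,2,2,3,0,1
1,0,1,3,3,3
2,2,3,3,3,1
2,2,2,0,0,2
2,2,1,1,3,3
0,3,0,2,2,3
step 14: 0,2,3,0,2,2
1,0,3,2,2,1
2,3,0,2,1,3
2,2,3,1,1,2
2,2,1,1,3,3
0,3,0,2,2,3
step 15: 0,2,3,0,2,2
1,0,3,2,2,2
2,3,0,2,1,3
2,2,3,1,1,2
2,2,1,1,3,3
0,3,0,2,2,3
step 16: 0,2,3,0,2,2
1,0,3,2,2,3
2,3,0,2,1,3
2,2,3,1,1,2
2,2,1,1,3,3
0,3,0,2,2,3
step 17: 0,2,3,0,2,3
1,0,3,2,3,1
2,3,0,2,2,0
2,2,3,1,1,3
2,2,1,1,3,3
0,3,0,2,2,3
step 18: 0,2,3,0,2,3
1,0,3,2,3,2
2,3,0,2,2,0
2,2,3,1,1,3
2,2,1,1,3,3
0,3,0,2,2,3
step 19: 0,2,3,0,2,3
1,0,3,2,3,3
2,3,0,2,2,0
2,2,3,1,1,3
2,2,1,1,3,3
0,3,0,2,2,3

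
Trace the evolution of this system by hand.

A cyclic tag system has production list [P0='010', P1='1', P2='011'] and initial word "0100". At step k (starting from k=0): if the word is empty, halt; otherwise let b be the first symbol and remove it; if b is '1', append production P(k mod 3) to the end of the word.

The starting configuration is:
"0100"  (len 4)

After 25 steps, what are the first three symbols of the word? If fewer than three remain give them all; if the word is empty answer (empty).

[0] "0100"  (len 4)
[1] "100"  (len 3)
[2] "001"  (len 3)
[3] "01"  (len 2)
[4] "1"  (len 1)
[5] "1"  (len 1)
[6] "011"  (len 3)
[7] "11"  (len 2)
[8] "11"  (len 2)
[9] "1011"  (len 4)
[10] "011010"  (len 6)
[11] "11010"  (len 5)
[12] "1010011"  (len 7)
[13] "010011010"  (len 9)
[14] "10011010"  (len 8)
[15] "0011010011"  (len 10)
[16] "011010011"  (len 9)
[17] "11010011"  (len 8)
[18] "1010011011"  (len 10)
[19] "010011011010"  (len 12)
[20] "10011011010"  (len 11)
[21] "0011011010011"  (len 13)
[22] "011011010011"  (len 12)
[23] "11011010011"  (len 11)
[24] "1011010011011"  (len 13)
[25] "011010011011010"  (len 15)

011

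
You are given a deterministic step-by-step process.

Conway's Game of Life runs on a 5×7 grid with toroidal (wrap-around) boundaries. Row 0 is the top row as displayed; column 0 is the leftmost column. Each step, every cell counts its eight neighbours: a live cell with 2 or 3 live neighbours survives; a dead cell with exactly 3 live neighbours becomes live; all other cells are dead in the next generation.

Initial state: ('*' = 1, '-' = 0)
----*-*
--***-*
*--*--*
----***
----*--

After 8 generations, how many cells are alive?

gen 0: ----*-*
--***-*
*--*--*
----***
----*--
gen 1: ----*--
--*-*-*
*-*----
*--**-*
---**-*
gen 2: ----*--
-*---*-
*-*-*--
***-*-*
*-----*
gen 3: *----**
-*-***-
--*-*--
--*----
---*--*
gen 4: *-**---
****---
-**-**-
--*----
*----**
gen 5: ---**--
*-----*
*---*--
*-***--
*-**--*
gen 6: -*****-
*--****
*---**-
*-*-**-
*----**
gen 7: -**----
*------
*------
*--*---
*------
gen 8: **-----
*------
**----*
**----*
*-*----

11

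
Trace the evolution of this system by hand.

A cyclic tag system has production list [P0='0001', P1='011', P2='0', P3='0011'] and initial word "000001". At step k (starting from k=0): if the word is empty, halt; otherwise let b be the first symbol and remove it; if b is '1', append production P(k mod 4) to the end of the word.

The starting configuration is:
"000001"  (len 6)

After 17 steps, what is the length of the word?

[0] "000001"  (len 6)
[1] "00001"  (len 5)
[2] "0001"  (len 4)
[3] "001"  (len 3)
[4] "01"  (len 2)
[5] "1"  (len 1)
[6] "011"  (len 3)
[7] "11"  (len 2)
[8] "10011"  (len 5)
[9] "00110001"  (len 8)
[10] "0110001"  (len 7)
[11] "110001"  (len 6)
[12] "100010011"  (len 9)
[13] "000100110001"  (len 12)
[14] "00100110001"  (len 11)
[15] "0100110001"  (len 10)
[16] "100110001"  (len 9)
[17] "001100010001"  (len 12)

12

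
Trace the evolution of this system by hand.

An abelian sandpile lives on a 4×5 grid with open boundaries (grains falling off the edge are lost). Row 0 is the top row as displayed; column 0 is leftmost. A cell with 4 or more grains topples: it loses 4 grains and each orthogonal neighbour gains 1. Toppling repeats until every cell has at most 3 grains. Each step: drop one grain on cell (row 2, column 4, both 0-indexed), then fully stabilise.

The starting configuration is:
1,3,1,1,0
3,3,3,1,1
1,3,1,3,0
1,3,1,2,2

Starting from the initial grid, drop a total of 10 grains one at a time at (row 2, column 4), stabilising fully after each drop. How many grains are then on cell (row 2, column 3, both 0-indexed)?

3

[0] 1,3,1,1,0
3,3,3,1,1
1,3,1,3,0
1,3,1,2,2
[1] 1,3,1,1,0
3,3,3,1,1
1,3,1,3,1
1,3,1,2,2
[2] 1,3,1,1,0
3,3,3,1,1
1,3,1,3,2
1,3,1,2,2
[3] 1,3,1,1,0
3,3,3,1,1
1,3,1,3,3
1,3,1,2,2
[4] 1,3,1,1,0
3,3,3,2,2
1,3,2,0,1
1,3,1,3,3
[5] 1,3,1,1,0
3,3,3,2,2
1,3,2,0,2
1,3,1,3,3
[6] 1,3,1,1,0
3,3,3,2,2
1,3,2,0,3
1,3,1,3,3
[7] 1,3,1,1,0
3,3,3,2,3
1,3,2,2,1
1,3,2,0,1
[8] 1,3,1,1,0
3,3,3,2,3
1,3,2,2,2
1,3,2,0,1
[9] 1,3,1,1,0
3,3,3,2,3
1,3,2,2,3
1,3,2,0,1
[10] 1,3,1,1,1
3,3,3,3,0
1,3,2,3,1
1,3,2,0,2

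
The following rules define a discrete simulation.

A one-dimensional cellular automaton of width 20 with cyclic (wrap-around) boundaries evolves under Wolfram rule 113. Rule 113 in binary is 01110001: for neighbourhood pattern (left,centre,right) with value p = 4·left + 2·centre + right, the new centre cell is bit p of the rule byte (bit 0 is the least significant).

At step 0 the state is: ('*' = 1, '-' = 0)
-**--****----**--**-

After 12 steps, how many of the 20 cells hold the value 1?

[0] -**--****----**--**-
[1] --**----****--**--**
[2] *--****----**--**--*
[3] **----****--**--**--
[4] -****----**--**--**-
[5] ----****--**--**--**
[6] ***----**--**--**--*
[7] --****--**--**--**--
[8] *----**--**--**--***
[9] ****--**--**--**----
[10] ---**--**--**--****-
[11] **--**--**--**----**
[12] -**--**--**--****---

10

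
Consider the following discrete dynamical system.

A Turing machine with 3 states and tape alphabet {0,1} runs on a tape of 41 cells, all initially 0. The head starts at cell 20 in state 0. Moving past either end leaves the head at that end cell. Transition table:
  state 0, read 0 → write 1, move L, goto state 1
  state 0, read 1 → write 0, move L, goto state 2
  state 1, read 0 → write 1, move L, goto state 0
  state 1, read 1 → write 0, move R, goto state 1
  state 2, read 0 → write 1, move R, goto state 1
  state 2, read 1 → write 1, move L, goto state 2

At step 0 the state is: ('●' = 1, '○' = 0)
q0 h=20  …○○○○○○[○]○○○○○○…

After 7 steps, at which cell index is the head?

gen 0: q0 h=20  …○○○○○○[○]○○○○○○…
gen 1: q1 h=19  …○○○○○○[○]●○○○○○…
gen 2: q0 h=18  …○○○○○○[○]●●○○○○…
gen 3: q1 h=17  …○○○○○○[○]●●●○○○…
gen 4: q0 h=16  …○○○○○○[○]●●●●○○…
gen 5: q1 h=15  …○○○○○○[○]●●●●●○…
gen 6: q0 h=14  …○○○○○○[○]●●●●●●…
gen 7: q1 h=13  …○○○○○○[○]●●●●●●…

13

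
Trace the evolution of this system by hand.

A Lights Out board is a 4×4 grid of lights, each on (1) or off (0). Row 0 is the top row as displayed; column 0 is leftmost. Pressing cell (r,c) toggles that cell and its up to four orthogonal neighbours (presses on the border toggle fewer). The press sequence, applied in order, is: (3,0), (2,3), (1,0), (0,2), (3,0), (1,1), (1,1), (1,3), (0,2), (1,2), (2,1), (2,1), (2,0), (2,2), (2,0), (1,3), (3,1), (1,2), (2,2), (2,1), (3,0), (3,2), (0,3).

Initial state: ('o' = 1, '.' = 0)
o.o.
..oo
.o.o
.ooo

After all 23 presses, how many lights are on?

t=0: o.o.
..oo
.o.o
.ooo
t=1: o.o.
..oo
oo.o
o.oo
t=2: o.o.
..o.
ooo.
o.o.
t=3: ..o.
ooo.
.oo.
o.o.
t=4: .o.o
oo..
.oo.
o.o.
t=5: .o.o
oo..
ooo.
.oo.
t=6: ...o
..o.
o.o.
.oo.
t=7: .o.o
oo..
ooo.
.oo.
t=8: .o..
oooo
oooo
.oo.
t=9: ..oo
oo.o
oooo
.oo.
t=10: ...o
o.o.
oo.o
.oo.
t=11: ...o
ooo.
..oo
..o.
t=12: ...o
o.o.
oo.o
.oo.
t=13: ...o
..o.
...o
ooo.
t=14: ...o
....
.oo.
oo..
t=15: ...o
o...
o.o.
.o..
t=16: ....
o.oo
o.oo
.o..
t=17: ....
o.oo
oooo
o.o.
t=18: ..o.
oo..
oo.o
o.o.
t=19: ..o.
ooo.
o.o.
o...
t=20: ..o.
o.o.
.o..
oo..
t=21: ..o.
o.o.
oo..
....
t=22: ..o.
o.o.
ooo.
.ooo
t=23: ...o
o.oo
ooo.
.ooo

10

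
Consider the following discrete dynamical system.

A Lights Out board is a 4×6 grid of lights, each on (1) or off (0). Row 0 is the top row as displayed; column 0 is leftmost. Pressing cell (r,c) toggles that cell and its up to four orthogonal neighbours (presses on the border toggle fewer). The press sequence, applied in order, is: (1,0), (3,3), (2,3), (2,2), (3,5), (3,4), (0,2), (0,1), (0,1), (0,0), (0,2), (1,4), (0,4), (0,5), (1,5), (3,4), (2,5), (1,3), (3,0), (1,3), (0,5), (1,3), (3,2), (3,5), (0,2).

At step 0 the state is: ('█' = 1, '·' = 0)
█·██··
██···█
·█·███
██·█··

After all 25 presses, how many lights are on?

11

t=0: █·██··
██···█
·█·███
██·█··
t=1: ··██··
·····█
██·███
██·█··
t=2: ··██··
·····█
██··██
███·█·
t=3: ··██··
···█·█
████·█
█████·
t=4: ··██··
··██·█
█····█
██·██·
t=5: ··██··
··██·█
█·····
██·█·█
t=6: ··██··
··██·█
█···█·
██··█·
t=7: ·█····
···█·█
█···█·
██··█·
t=8: █·█···
·█·█·█
█···█·
██··█·
t=9: ·█····
···█·█
█···█·
██··█·
t=10: █·····
█··█·█
█···█·
██··█·
t=11: ████··
█·██·█
█···█·
██··█·
t=12: █████·
█·█·█·
█·····
██··█·
t=13: ███··█
█·█···
█·····
██··█·
t=14: ███·█·
█·█··█
█·····
██··█·
t=15: ███·██
█·█·█·
█····█
██··█·
t=16: ███·██
█·█·█·
█···██
██·█·█
t=17: ███·██
█·█·██
█·····
██·█··
t=18: ██████
█··█·█
█··█··
██·█··
t=19: ██████
█··█·█
···█··
···█··
t=20: ███·██
█·█·██
······
···█··
t=21: ███···
█·█·█·
······
···█··
t=22: ████··
█··█··
···█··
···█··
t=23: ████··
█··█··
··██··
·██···
t=24: ████··
█··█··
··██·█
·██·██
t=25: █·····
█·██··
··██·█
·██·██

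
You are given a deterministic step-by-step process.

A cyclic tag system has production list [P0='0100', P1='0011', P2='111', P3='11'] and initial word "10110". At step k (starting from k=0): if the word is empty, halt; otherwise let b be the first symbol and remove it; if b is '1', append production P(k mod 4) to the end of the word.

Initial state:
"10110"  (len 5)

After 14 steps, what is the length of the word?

20

gen 0: "10110"  (len 5)
gen 1: "01100100"  (len 8)
gen 2: "1100100"  (len 7)
gen 3: "100100111"  (len 9)
gen 4: "0010011111"  (len 10)
gen 5: "010011111"  (len 9)
gen 6: "10011111"  (len 8)
gen 7: "0011111111"  (len 10)
gen 8: "011111111"  (len 9)
gen 9: "11111111"  (len 8)
gen 10: "11111110011"  (len 11)
gen 11: "1111110011111"  (len 13)
gen 12: "11111001111111"  (len 14)
gen 13: "11110011111110100"  (len 17)
gen 14: "11100111111101000011"  (len 20)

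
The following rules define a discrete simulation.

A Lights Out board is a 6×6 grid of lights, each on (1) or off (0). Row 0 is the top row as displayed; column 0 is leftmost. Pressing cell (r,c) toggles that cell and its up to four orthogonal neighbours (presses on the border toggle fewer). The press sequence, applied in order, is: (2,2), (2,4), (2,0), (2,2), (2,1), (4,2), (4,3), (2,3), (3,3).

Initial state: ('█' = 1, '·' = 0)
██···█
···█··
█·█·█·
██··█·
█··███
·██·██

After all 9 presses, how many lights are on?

gen 0: ██···█
···█··
█·█·█·
██··█·
█··███
·██·██
gen 1: ██···█
··██··
██·██·
███·█·
█··███
·██·██
gen 2: ██···█
··███·
██···█
███···
█··███
·██·██
gen 3: ██···█
█·███·
·····█
·██···
█··███
·██·██
gen 4: ██···█
█··██·
·███·█
·█····
█··███
·██·██
gen 5: ██···█
██·██·
█··█·█
······
█··███
·██·██
gen 6: ██···█
██·██·
█··█·█
··█···
███·██
·█··██
gen 7: ██···█
██·██·
█··█·█
··██··
██·█·█
·█·███
gen 8: ██···█
██··█·
█·█·██
··█···
██·█·█
·█·███
gen 9: ██···█
██··█·
█·████
···██·
██···█
·█·███

20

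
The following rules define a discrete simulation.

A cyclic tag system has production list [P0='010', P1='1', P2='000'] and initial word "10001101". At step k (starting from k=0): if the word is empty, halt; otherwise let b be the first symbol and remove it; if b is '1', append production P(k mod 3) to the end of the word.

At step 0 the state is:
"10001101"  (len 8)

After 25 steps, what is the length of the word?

6

0) "10001101"  (len 8)
1) "0001101010"  (len 10)
2) "001101010"  (len 9)
3) "01101010"  (len 8)
4) "1101010"  (len 7)
5) "1010101"  (len 7)
6) "010101000"  (len 9)
7) "10101000"  (len 8)
8) "01010001"  (len 8)
9) "1010001"  (len 7)
10) "010001010"  (len 9)
11) "10001010"  (len 8)
12) "0001010000"  (len 10)
13) "001010000"  (len 9)
14) "01010000"  (len 8)
15) "1010000"  (len 7)
16) "010000010"  (len 9)
17) "10000010"  (len 8)
18) "0000010000"  (len 10)
19) "000010000"  (len 9)
20) "00010000"  (len 8)
21) "0010000"  (len 7)
22) "010000"  (len 6)
23) "10000"  (len 5)
24) "0000000"  (len 7)
25) "000000"  (len 6)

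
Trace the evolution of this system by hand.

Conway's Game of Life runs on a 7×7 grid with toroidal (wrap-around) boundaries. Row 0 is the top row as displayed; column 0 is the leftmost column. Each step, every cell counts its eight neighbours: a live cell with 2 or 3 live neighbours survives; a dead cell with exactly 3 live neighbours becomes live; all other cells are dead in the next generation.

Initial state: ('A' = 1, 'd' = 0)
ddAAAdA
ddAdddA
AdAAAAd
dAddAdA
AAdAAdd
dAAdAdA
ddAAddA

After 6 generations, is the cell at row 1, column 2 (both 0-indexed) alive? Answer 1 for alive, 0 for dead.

1

t=0: ddAAAdA
ddAdddA
AdAAAAd
dAddAdA
AAdAAdd
dAAdAdA
ddAAddA
t=1: AAddAdA
AdddddA
AdAdAdd
ddddddA
ddddAdA
ddddAdA
ddddddA
t=2: dAddddd
dddAddd
AAdddAd
AddAddA
AdddddA
AdddddA
ddddddA
t=3: ddddddd
AAAdddd
AAAdAdd
dddddAd
dAdddAd
dddddAd
ddddddA
t=4: AAddddd
AdAAddd
AdAAddA
AdAdAAA
ddddAAA
dddddAA
ddddddd
t=5: AAAdddd
dddAddd
ddddddd
ddAdddd
dddAddd
ddddAdA
AdddddA
t=6: AAAdddA
dAAdddd
ddddddd
ddddddd
dddAddd
AddddAA
dddddAA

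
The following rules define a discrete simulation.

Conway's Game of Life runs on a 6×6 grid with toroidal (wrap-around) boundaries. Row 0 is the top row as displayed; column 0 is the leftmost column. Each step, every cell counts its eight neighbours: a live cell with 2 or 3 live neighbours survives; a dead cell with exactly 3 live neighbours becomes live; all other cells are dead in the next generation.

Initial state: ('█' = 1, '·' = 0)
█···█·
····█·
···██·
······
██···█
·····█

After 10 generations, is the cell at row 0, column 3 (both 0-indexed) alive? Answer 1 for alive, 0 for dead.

0

step 0: █···█·
····█·
···██·
······
██···█
·····█
step 1: ····█·
····█·
···██·
█···██
█····█
·█··█·
step 2: ···███
····██
···█··
█··█··
·█····
█···█·
step 3: █··█··
·····█
···█·█
··█···
██···█
█··██·
step 4: █··█··
█····█
····█·
·██·██
██████
··███·
step 5: ████··
█···██
·█·██·
······
······
······
step 6: █████·
······
█··██·
······
······
·██···
step 7: █··█··
█·····
······
······
······
█·····
step 8: ██···█
······
······
······
······
······
step 9: █·····
█·····
······
······
······
█·····
step 10: ██···█
······
······
······
······
······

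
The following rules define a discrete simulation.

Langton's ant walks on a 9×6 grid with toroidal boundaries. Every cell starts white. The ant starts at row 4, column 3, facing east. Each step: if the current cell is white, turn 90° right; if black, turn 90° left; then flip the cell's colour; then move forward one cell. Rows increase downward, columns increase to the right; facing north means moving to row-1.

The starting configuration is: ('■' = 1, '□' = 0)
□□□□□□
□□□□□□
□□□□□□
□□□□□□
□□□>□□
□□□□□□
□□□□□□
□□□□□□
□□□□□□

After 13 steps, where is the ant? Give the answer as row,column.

3,3

k=0  □□□□□□
□□□□□□
□□□□□□
□□□□□□
□□□>□□
□□□□□□
□□□□□□
□□□□□□
□□□□□□
k=1  □□□□□□
□□□□□□
□□□□□□
□□□□□□
□□□■□□
□□□v□□
□□□□□□
□□□□□□
□□□□□□
k=2  □□□□□□
□□□□□□
□□□□□□
□□□□□□
□□□■□□
□□<■□□
□□□□□□
□□□□□□
□□□□□□
k=3  □□□□□□
□□□□□□
□□□□□□
□□□□□□
□□^■□□
□□■■□□
□□□□□□
□□□□□□
□□□□□□
k=4  □□□□□□
□□□□□□
□□□□□□
□□□□□□
□□■>□□
□□■■□□
□□□□□□
□□□□□□
□□□□□□
k=5  □□□□□□
□□□□□□
□□□□□□
□□□^□□
□□■□□□
□□■■□□
□□□□□□
□□□□□□
□□□□□□
k=6  □□□□□□
□□□□□□
□□□□□□
□□□■>□
□□■□□□
□□■■□□
□□□□□□
□□□□□□
□□□□□□
k=7  □□□□□□
□□□□□□
□□□□□□
□□□■■□
□□■□v□
□□■■□□
□□□□□□
□□□□□□
□□□□□□
k=8  □□□□□□
□□□□□□
□□□□□□
□□□■■□
□□■<■□
□□■■□□
□□□□□□
□□□□□□
□□□□□□
k=9  □□□□□□
□□□□□□
□□□□□□
□□□^■□
□□■■■□
□□■■□□
□□□□□□
□□□□□□
□□□□□□
k=10  □□□□□□
□□□□□□
□□□□□□
□□<□■□
□□■■■□
□□■■□□
□□□□□□
□□□□□□
□□□□□□
k=11  □□□□□□
□□□□□□
□□^□□□
□□■□■□
□□■■■□
□□■■□□
□□□□□□
□□□□□□
□□□□□□
k=12  □□□□□□
□□□□□□
□□■>□□
□□■□■□
□□■■■□
□□■■□□
□□□□□□
□□□□□□
□□□□□□
k=13  □□□□□□
□□□□□□
□□■■□□
□□■v■□
□□■■■□
□□■■□□
□□□□□□
□□□□□□
□□□□□□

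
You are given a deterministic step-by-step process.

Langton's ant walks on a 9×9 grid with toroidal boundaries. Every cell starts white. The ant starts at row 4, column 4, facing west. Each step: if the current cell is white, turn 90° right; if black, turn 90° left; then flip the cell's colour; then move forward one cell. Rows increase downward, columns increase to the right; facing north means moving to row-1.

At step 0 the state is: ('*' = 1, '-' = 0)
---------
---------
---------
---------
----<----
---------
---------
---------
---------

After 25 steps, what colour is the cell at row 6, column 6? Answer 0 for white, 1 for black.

t=0: ---------
---------
---------
---------
----<----
---------
---------
---------
---------
t=1: ---------
---------
---------
----^----
----*----
---------
---------
---------
---------
t=2: ---------
---------
---------
----*>---
----*----
---------
---------
---------
---------
t=3: ---------
---------
---------
----**---
----*v---
---------
---------
---------
---------
t=4: ---------
---------
---------
----**---
----<*---
---------
---------
---------
---------
t=5: ---------
---------
---------
----**---
-----*---
----v----
---------
---------
---------
t=6: ---------
---------
---------
----**---
-----*---
---<*----
---------
---------
---------
t=7: ---------
---------
---------
----**---
---^-*---
---**----
---------
---------
---------
t=8: ---------
---------
---------
----**---
---*>*---
---**----
---------
---------
---------
t=9: ---------
---------
---------
----**---
---***---
---*v----
---------
---------
---------
t=10: ---------
---------
---------
----**---
---***---
---*->---
---------
---------
---------
t=11: ---------
---------
---------
----**---
---***---
---*-*---
-----v---
---------
---------
t=12: ---------
---------
---------
----**---
---***---
---*-*---
----<*---
---------
---------
t=13: ---------
---------
---------
----**---
---***---
---*^*---
----**---
---------
---------
t=14: ---------
---------
---------
----**---
---***---
---**>---
----**---
---------
---------
t=15: ---------
---------
---------
----**---
---**^---
---**----
----**---
---------
---------
t=16: ---------
---------
---------
----**---
---*<----
---**----
----**---
---------
---------
t=17: ---------
---------
---------
----**---
---*-----
---*v----
----**---
---------
---------
t=18: ---------
---------
---------
----**---
---*-----
---*->---
----**---
---------
---------
t=19: ---------
---------
---------
----**---
---*-----
---*-*---
----*v---
---------
---------
t=20: ---------
---------
---------
----**---
---*-----
---*-*---
----*->--
---------
---------
t=21: ---------
---------
---------
----**---
---*-----
---*-*---
----*-*--
------v--
---------
t=22: ---------
---------
---------
----**---
---*-----
---*-*---
----*-*--
-----<*--
---------
t=23: ---------
---------
---------
----**---
---*-----
---*-*---
----*^*--
-----**--
---------
t=24: ---------
---------
---------
----**---
---*-----
---*-*---
----**>--
-----**--
---------
t=25: ---------
---------
---------
----**---
---*-----
---*-*^--
----**---
-----**--
---------

0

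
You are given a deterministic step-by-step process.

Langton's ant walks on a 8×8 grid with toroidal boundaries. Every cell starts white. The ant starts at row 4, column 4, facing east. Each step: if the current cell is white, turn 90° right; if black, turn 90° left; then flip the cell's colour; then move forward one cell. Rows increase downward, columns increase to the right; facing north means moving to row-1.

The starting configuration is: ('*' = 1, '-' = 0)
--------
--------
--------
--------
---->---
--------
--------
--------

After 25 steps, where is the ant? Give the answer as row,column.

0) --------
--------
--------
--------
---->---
--------
--------
--------
1) --------
--------
--------
--------
----*---
----v---
--------
--------
2) --------
--------
--------
--------
----*---
---<*---
--------
--------
3) --------
--------
--------
--------
---^*---
---**---
--------
--------
4) --------
--------
--------
--------
---*>---
---**---
--------
--------
5) --------
--------
--------
----^---
---*----
---**---
--------
--------
6) --------
--------
--------
----*>--
---*----
---**---
--------
--------
7) --------
--------
--------
----**--
---*-v--
---**---
--------
--------
8) --------
--------
--------
----**--
---*<*--
---**---
--------
--------
9) --------
--------
--------
----^*--
---***--
---**---
--------
--------
10) --------
--------
--------
---<-*--
---***--
---**---
--------
--------
11) --------
--------
---^----
---*-*--
---***--
---**---
--------
--------
12) --------
--------
---*>---
---*-*--
---***--
---**---
--------
--------
13) --------
--------
---**---
---*v*--
---***--
---**---
--------
--------
14) --------
--------
---**---
---<**--
---***--
---**---
--------
--------
15) --------
--------
---**---
----**--
---v**--
---**---
--------
--------
16) --------
--------
---**---
----**--
---->*--
---**---
--------
--------
17) --------
--------
---**---
----^*--
-----*--
---**---
--------
--------
18) --------
--------
---**---
---<-*--
-----*--
---**---
--------
--------
19) --------
--------
---^*---
---*-*--
-----*--
---**---
--------
--------
20) --------
--------
--<-*---
---*-*--
-----*--
---**---
--------
--------
21) --------
--^-----
--*-*---
---*-*--
-----*--
---**---
--------
--------
22) --------
--*>----
--*-*---
---*-*--
-----*--
---**---
--------
--------
23) --------
--**----
--*v*---
---*-*--
-----*--
---**---
--------
--------
24) --------
--**----
--<**---
---*-*--
-----*--
---**---
--------
--------
25) --------
--**----
---**---
--v*-*--
-----*--
---**---
--------
--------

3,2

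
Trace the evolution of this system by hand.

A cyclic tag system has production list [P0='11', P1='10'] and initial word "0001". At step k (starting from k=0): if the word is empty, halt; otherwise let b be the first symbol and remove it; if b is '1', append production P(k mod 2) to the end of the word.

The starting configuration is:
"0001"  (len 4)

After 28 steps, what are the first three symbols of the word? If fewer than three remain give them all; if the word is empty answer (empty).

t=0: "0001"  (len 4)
t=1: "001"  (len 3)
t=2: "01"  (len 2)
t=3: "1"  (len 1)
t=4: "10"  (len 2)
t=5: "011"  (len 3)
t=6: "11"  (len 2)
t=7: "111"  (len 3)
t=8: "1110"  (len 4)
t=9: "11011"  (len 5)
t=10: "101110"  (len 6)
t=11: "0111011"  (len 7)
t=12: "111011"  (len 6)
t=13: "1101111"  (len 7)
t=14: "10111110"  (len 8)
t=15: "011111011"  (len 9)
t=16: "11111011"  (len 8)
t=17: "111101111"  (len 9)
t=18: "1110111110"  (len 10)
t=19: "11011111011"  (len 11)
t=20: "101111101110"  (len 12)
t=21: "0111110111011"  (len 13)
t=22: "111110111011"  (len 12)
t=23: "1111011101111"  (len 13)
t=24: "11101110111110"  (len 14)
t=25: "110111011111011"  (len 15)
t=26: "1011101111101110"  (len 16)
t=27: "01110111110111011"  (len 17)
t=28: "1110111110111011"  (len 16)

111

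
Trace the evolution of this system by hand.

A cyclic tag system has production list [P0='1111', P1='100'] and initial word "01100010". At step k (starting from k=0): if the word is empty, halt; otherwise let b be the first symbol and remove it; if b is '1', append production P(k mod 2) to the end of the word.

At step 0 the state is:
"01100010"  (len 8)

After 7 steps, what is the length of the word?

step 0: "01100010"  (len 8)
step 1: "1100010"  (len 7)
step 2: "100010100"  (len 9)
step 3: "000101001111"  (len 12)
step 4: "00101001111"  (len 11)
step 5: "0101001111"  (len 10)
step 6: "101001111"  (len 9)
step 7: "010011111111"  (len 12)

12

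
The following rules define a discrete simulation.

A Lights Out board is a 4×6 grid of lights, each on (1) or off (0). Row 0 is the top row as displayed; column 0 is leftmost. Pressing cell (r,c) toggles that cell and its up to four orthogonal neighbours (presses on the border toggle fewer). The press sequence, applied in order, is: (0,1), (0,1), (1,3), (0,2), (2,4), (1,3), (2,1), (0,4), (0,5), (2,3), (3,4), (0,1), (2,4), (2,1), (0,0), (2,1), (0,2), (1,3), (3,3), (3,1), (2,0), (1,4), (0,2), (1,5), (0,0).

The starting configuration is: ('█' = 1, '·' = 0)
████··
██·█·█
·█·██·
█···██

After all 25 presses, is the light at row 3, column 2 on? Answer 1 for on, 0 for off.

[0] ████··
██·█·█
·█·██·
█···██
[1] ···█··
█··█·█
·█·██·
█···██
[2] ████··
██·█·█
·█·██·
█···██
[3] ███···
███·██
·█··█·
█···██
[4] █··█··
██··██
·█··█·
█···██
[5] █··█··
██···█
·█·█·█
█····█
[6] █·····
██████
·█···█
█····█
[7] █·····
█·████
█·█··█
██···█
[8] █··███
█·██·█
█·█··█
██···█
[9] █··█··
█·██··
█·█··█
██···█
[10] █··█··
█·█···
█··███
██·█·█
[11] █··█··
█·█···
█··█·█
██··█·
[12] ·███··
███···
█··█·█
██··█·
[13] ·███··
███·█·
█···█·
██····
[14] ·███··
█·█·█·
·██·█·
█·····
[15] █·██··
··█·█·
·██·█·
█·····
[16] █·██··
·██·█·
█···█·
██····
[17] ██····
·█··█·
█···█·
██····
[18] ██·█··
·███··
█··██·
██····
[19] ██·█··
·███··
█···█·
█████·
[20] ██·█··
·███··
██··█·
···██·
[21] ██·█··
████··
····█·
█··██·
[22] ██·██·
███·██
······
█··██·
[23] █·█·█·
██··██
······
█··██·
[24] █·█·██
██····
·····█
█··██·
[25] ·██·██
·█····
·····█
█··██·

0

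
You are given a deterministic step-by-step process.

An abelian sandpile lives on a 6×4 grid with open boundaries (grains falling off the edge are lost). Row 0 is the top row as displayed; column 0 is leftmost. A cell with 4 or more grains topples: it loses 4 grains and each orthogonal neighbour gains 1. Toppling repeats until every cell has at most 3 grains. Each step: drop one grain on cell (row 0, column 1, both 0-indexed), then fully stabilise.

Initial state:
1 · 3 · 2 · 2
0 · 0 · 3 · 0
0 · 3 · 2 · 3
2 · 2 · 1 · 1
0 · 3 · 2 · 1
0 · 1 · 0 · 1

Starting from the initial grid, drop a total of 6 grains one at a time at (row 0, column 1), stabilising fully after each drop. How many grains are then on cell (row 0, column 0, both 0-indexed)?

3

t=0: 1 · 3 · 2 · 2
0 · 0 · 3 · 0
0 · 3 · 2 · 3
2 · 2 · 1 · 1
0 · 3 · 2 · 1
0 · 1 · 0 · 1
t=1: 2 · 0 · 3 · 2
0 · 1 · 3 · 0
0 · 3 · 2 · 3
2 · 2 · 1 · 1
0 · 3 · 2 · 1
0 · 1 · 0 · 1
t=2: 2 · 1 · 3 · 2
0 · 1 · 3 · 0
0 · 3 · 2 · 3
2 · 2 · 1 · 1
0 · 3 · 2 · 1
0 · 1 · 0 · 1
t=3: 2 · 2 · 3 · 2
0 · 1 · 3 · 0
0 · 3 · 2 · 3
2 · 2 · 1 · 1
0 · 3 · 2 · 1
0 · 1 · 0 · 1
t=4: 2 · 3 · 3 · 2
0 · 1 · 3 · 0
0 · 3 · 2 · 3
2 · 2 · 1 · 1
0 · 3 · 2 · 1
0 · 1 · 0 · 1
t=5: 3 · 1 · 1 · 3
0 · 3 · 0 · 1
0 · 3 · 3 · 3
2 · 2 · 1 · 1
0 · 3 · 2 · 1
0 · 1 · 0 · 1
t=6: 3 · 2 · 1 · 3
0 · 3 · 0 · 1
0 · 3 · 3 · 3
2 · 2 · 1 · 1
0 · 3 · 2 · 1
0 · 1 · 0 · 1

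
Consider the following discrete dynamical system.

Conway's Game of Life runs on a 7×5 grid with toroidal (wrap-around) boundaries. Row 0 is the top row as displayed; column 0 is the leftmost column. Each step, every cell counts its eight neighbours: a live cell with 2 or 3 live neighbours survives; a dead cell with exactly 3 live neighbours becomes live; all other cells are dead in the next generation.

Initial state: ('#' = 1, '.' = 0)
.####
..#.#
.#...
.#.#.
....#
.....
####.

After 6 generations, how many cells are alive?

t=0: .####
..#.#
.#...
.#.#.
....#
.....
####.
t=1: .....
....#
##.#.
#.#..
.....
#####
#....
t=2: .....
#...#
####.
#.#.#
.....
#####
#.##.
t=3: ##.#.
#.###
..#..
#.#.#
.....
#....
#....
t=4: ...#.
#....
..#..
.#.#.
##..#
.....
#....
t=5: ....#
.....
.##..
.#.##
###.#
.#..#
.....
t=6: .....
.....
####.
....#
.....
.####
#....

10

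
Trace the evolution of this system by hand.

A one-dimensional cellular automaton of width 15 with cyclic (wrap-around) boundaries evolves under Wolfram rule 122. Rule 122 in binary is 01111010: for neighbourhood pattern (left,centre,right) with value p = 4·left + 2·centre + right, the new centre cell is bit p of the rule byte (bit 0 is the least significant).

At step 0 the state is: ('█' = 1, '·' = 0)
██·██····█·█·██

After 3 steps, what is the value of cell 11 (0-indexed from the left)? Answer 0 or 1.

step 0: ██·██····█·█·██
step 1: ·█████··█·█·██·
step 2: ██···███·█·████
step 3: ·██·██·██·██···

1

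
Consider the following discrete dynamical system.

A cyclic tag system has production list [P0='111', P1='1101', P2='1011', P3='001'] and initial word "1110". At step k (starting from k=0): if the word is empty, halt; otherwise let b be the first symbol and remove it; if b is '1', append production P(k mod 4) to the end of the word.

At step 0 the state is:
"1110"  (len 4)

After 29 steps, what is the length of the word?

53

[0] "1110"  (len 4)
[1] "110111"  (len 6)
[2] "101111101"  (len 9)
[3] "011111011011"  (len 12)
[4] "11111011011"  (len 11)
[5] "1111011011111"  (len 13)
[6] "1110110111111101"  (len 16)
[7] "1101101111111011011"  (len 19)
[8] "101101111111011011001"  (len 21)
[9] "01101111111011011001111"  (len 23)
[10] "1101111111011011001111"  (len 22)
[11] "1011111110110110011111011"  (len 25)
[12] "011111110110110011111011001"  (len 27)
[13] "11111110110110011111011001"  (len 26)
[14] "11111101101100111110110011101"  (len 29)
[15] "11111011011001111101100111011011"  (len 32)
[16] "1111011011001111101100111011011001"  (len 34)
[17] "111011011001111101100111011011001111"  (len 36)
[18] "110110110011111011001110110110011111101"  (len 39)
[19] "101101100111110110011101101100111111011011"  (len 42)
[20] "01101100111110110011101101100111111011011001"  (len 44)
[21] "1101100111110110011101101100111111011011001"  (len 43)
[22] "1011001111101100111011011001111110110110011101"  (len 46)
[23] "0110011111011001110110110011111101101100111011011"  (len 49)
[24] "110011111011001110110110011111101101100111011011"  (len 48)
[25] "10011111011001110110110011111101101100111011011111"  (len 50)
[26] "00111110110011101101100111111011011001110110111111101"  (len 53)
[27] "0111110110011101101100111111011011001110110111111101"  (len 52)
[28] "111110110011101101100111111011011001110110111111101"  (len 51)
[29] "11110110011101101100111111011011001110110111111101111"  (len 53)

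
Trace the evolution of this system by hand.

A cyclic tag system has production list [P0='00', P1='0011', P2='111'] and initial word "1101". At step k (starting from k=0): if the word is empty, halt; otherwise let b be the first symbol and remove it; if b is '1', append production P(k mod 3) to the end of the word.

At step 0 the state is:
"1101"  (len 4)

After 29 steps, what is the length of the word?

k=0  "1101"  (len 4)
k=1  "10100"  (len 5)
k=2  "01000011"  (len 8)
k=3  "1000011"  (len 7)
k=4  "00001100"  (len 8)
k=5  "0001100"  (len 7)
k=6  "001100"  (len 6)
k=7  "01100"  (len 5)
k=8  "1100"  (len 4)
k=9  "100111"  (len 6)
k=10  "0011100"  (len 7)
k=11  "011100"  (len 6)
k=12  "11100"  (len 5)
k=13  "110000"  (len 6)
k=14  "100000011"  (len 9)
k=15  "00000011111"  (len 11)
k=16  "0000011111"  (len 10)
k=17  "000011111"  (len 9)
k=18  "00011111"  (len 8)
k=19  "0011111"  (len 7)
k=20  "011111"  (len 6)
k=21  "11111"  (len 5)
k=22  "111100"  (len 6)
k=23  "111000011"  (len 9)
k=24  "11000011111"  (len 11)
k=25  "100001111100"  (len 12)
k=26  "000011111000011"  (len 15)
k=27  "00011111000011"  (len 14)
k=28  "0011111000011"  (len 13)
k=29  "011111000011"  (len 12)

12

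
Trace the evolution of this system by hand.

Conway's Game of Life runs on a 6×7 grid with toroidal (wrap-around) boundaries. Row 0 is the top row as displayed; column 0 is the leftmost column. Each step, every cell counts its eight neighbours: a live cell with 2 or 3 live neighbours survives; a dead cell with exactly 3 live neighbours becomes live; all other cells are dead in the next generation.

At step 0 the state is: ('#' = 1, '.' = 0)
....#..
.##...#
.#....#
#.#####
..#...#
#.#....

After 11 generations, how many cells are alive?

20

step 0: ....#..
.##...#
.#....#
#.#####
..#...#
#.#....
step 1: #.##...
.##..#.
....#..
..###..
..#.#..
.#.#...
step 2: #..##..
.##.#..
.#..##.
..#.##.
.#..#..
.#..#..
step 3: #...##.
###....
.#.....
.##....
.##.#..
###.##.
step 4: ....##.
#.#...#
.......
#..#...
....##.
#.#....
step 5: #..#.#.
.....##
##....#
....#..
.#.##.#
...#..#
step 6: #....#.
.#..##.
#.....#
.####.#
#.###..
...#..#
step 7: #....#.
.#..##.
......#
....#.#
#.....#
####.##
step 8: ...#...
#...##.
#...#.#
......#
..###..
..#.##.
step 9: ...#..#
#..###.
#...#..
#...#.#
..#.#..
..#..#.
step 10: ..##..#
#..#.#.
##.....
##..#.#
.#..#.#
..#.##.
step 11: .##...#
#..##..
..#.##.
..#...#
.##.#.#
###.#.#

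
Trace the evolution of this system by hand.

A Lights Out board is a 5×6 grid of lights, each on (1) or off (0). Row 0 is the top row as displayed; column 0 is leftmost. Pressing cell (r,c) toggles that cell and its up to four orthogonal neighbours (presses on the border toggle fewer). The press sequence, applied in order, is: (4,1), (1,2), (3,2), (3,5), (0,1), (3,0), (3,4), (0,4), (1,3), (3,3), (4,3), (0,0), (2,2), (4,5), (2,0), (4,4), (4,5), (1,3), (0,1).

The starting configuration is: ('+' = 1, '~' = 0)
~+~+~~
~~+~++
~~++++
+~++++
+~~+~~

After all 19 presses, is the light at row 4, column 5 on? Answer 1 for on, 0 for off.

0

k=0  ~+~+~~
~~+~++
~~++++
+~++++
+~~+~~
k=1  ~+~+~~
~~+~++
~~++++
++++++
~+++~~
k=2  ~+++~~
~+~+++
~~~+++
++++++
~+++~~
k=3  ~+++~~
~+~+++
~~++++
+~~~++
~+~+~~
k=4  ~+++~~
~+~+++
~~+++~
+~~~~~
~+~+~+
k=5  +~~+~~
~~~+++
~~+++~
+~~~~~
~+~+~+
k=6  +~~+~~
~~~+++
+~+++~
~+~~~~
++~+~+
k=7  +~~+~~
~~~+++
+~++~~
~+~+++
++~+++
k=8  +~~~++
~~~+~+
+~++~~
~+~+++
++~+++
k=9  +~~+++
~~+~++
+~+~~~
~+~+++
++~+++
k=10  +~~+++
~~+~++
+~++~~
~++~~+
++~~++
k=11  +~~+++
~~+~++
+~++~~
~+++~+
++++~+
k=12  ~+~+++
+~+~++
+~++~~
~+++~+
++++~+
k=13  ~+~+++
+~~~++
++~~~~
~+~+~+
++++~+
k=14  ~+~+++
+~~~++
++~~~~
~+~+~~
+++++~
k=15  ~+~+++
~~~~++
~~~~~~
++~+~~
+++++~
k=16  ~+~+++
~~~~++
~~~~~~
++~++~
+++~~+
k=17  ~+~+++
~~~~++
~~~~~~
++~+++
+++~+~
k=18  ~+~~++
~~++~+
~~~+~~
++~+++
+++~+~
k=19  +~+~++
~+++~+
~~~+~~
++~+++
+++~+~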